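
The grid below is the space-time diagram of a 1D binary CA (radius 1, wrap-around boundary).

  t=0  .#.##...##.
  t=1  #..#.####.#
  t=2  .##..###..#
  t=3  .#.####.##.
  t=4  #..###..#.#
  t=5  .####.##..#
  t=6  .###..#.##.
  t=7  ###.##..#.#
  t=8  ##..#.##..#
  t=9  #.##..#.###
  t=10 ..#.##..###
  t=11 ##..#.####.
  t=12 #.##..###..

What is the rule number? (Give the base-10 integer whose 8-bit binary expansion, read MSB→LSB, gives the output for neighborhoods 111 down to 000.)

155

  nb ###: next=#  (t=1,i=6, bit7=1)
  nb ##.: next=.  (t=0,i=4, bit6=0)
  nb #.#: next=.  (t=0,i=2, bit5=0)
  nb #..: next=#  (t=0,i=5, bit4=1)
  nb .##: next=#  (t=0,i=3, bit3=1)
  nb .#.: next=.  (t=0,i=1, bit2=0)
  nb ..#: next=#  (t=0,i=0, bit1=1)
  nb ...: next=#  (t=0,i=6, bit0=1)
  bits 10011011 = 155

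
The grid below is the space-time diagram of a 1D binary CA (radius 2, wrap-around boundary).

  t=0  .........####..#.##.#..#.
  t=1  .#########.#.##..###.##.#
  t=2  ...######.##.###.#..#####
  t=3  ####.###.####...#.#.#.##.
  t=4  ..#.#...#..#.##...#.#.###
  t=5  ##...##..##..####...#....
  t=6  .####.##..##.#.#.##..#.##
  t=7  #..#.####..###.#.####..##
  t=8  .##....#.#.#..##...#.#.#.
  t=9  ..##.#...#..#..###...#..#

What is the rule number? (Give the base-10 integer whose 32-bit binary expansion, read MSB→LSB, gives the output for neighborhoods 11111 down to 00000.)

  [31] ##### => #  t=1,i=3
  [30] ####. => #  t=0,i=11
  [29] ###.# => .  t=1,i=9
  [28] ###.. => .  t=0,i=12
  [27] ##.## => #  t=1,i=20
  [26] ##.#. => #  t=0,i=19
  [25] ##..# => #  t=0,i=13
  [24] ##... => #  t=2,i=0
  [23] #.### => .  t=1,i=1
  [22] #.##. => #  t=0,i=17
  [21] #.#.# => #  t=1,i=11
  [20] #.#.. => .  t=0,i=20
  [19] #..## => .  t=1,i=16
  [18] #..#. => #  t=0,i=14
  [17] #...# => #  t=2,i=1
  [16] #.... => .  t=0,i=0
  [15] .#### => .  t=0,i=10
  [14] .###. => .  t=1,i=18
  [13] .##.# => #  t=0,i=18
  [12] .##.. => #  t=1,i=14
  [11] .#.## => .  t=0,i=16
  [10] .#.#. => .  t=3,i=17
  [9] .#..# => #  t=0,i=21
  [8] .#... => #  t=0,i=24
  [7] ..### => #  t=0,i=9
  [6] ..##. => .  t=5,i=0
  [5] ..#.# => .  t=0,i=15
  [4] ..#.. => .  t=0,i=23
  [3] ...## => #  t=0,i=8
  [2] ...#. => .  t=3,i=15
  [1] ....# => #  t=0,i=7
  [0] ..... => #  t=0,i=1
  bits 11001111011001100011001110001011 = 3479581579

3479581579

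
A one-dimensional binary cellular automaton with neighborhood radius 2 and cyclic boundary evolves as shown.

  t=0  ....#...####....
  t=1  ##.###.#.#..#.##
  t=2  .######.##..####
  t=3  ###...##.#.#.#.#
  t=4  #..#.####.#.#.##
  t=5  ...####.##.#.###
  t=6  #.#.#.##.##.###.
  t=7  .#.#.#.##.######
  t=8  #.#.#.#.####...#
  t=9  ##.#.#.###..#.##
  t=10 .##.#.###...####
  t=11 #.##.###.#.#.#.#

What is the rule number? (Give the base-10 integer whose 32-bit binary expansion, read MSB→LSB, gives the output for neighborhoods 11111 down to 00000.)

  #####|.  b31=0 t=2,i=3
  ####.|.  b30=0 t=0,i=10
  ###.#|#  b29=1 t=1,i=1
  ###..|.  b28=0 t=0,i=11
  ##.##|#  b27=1 t=1,i=2
  ##.#.|#  b26=1 t=1,i=6
  ##..#|.  b25=0 t=2,i=10
  ##...|#  b24=1 t=0,i=12
  #.###|#  b23=1 t=1,i=3
  #.##.|.  b22=0 t=2,i=8
  #.#.#|.  b21=0 t=1,i=7
  #.#..|#  b20=1 t=1,i=9
  #..##|#  b19=1 t=2,i=11
  #..#.|.  b18=0 t=1,i=11
  #...#|.  b17=0 t=0,i=6
  #....|.  b16=0 t=0,i=13
  .####|#  b15=1 t=0,i=9
  .###.|#  b14=1 t=1,i=4
  .##.#|#  b13=1 t=3,i=7
  .##..|#  b12=1 t=2,i=9
  .#.##|#  b11=1 t=1,i=13
  .#.#.|#  b10=1 t=1,i=8
  .#..#|.  b9=0 t=1,i=10
  .#...|#  b8=1 t=0,i=5
  ..###|.  b7=0 t=0,i=8
  ..##.|#  b6=1 t=3,i=6
  ..#.#|#  b5=1 t=1,i=12
  ..#..|#  b4=1 t=0,i=4
  ...##|#  b3=1 t=0,i=7
  ...#.|#  b2=1 t=0,i=3
  ....#|.  b1=0 t=0,i=2
  .....|#  b0=1 t=0,i=0
  bits 00101101100110001111110101111101 = 765001085

765001085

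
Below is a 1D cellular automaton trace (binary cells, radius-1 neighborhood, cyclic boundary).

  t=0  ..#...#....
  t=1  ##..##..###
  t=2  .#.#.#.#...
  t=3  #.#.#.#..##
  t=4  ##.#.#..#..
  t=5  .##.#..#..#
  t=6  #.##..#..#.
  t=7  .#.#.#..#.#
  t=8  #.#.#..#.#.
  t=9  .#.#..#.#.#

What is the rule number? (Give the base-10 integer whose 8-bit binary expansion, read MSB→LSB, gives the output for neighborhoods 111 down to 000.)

99

  ### -> .   bit 7 = 0  t=1,i=0
  ##. -> #   bit 6 = 1  t=1,i=1
  #.# -> #   bit 5 = 1  t=2,i=2
  #.. -> .   bit 4 = 0  t=0,i=3
  .## -> .   bit 3 = 0  t=1,i=4
  .#. -> .   bit 2 = 0  t=0,i=2
  ..# -> #   bit 1 = 1  t=0,i=1
  ... -> #   bit 0 = 1  t=0,i=0
  bits 01100011 = 99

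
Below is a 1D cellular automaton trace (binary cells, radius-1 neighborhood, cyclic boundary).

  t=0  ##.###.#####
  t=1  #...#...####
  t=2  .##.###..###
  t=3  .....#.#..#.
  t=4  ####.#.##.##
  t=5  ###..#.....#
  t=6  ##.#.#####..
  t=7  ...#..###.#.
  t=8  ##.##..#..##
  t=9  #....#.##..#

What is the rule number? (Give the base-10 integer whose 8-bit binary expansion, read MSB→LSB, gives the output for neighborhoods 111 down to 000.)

149

  [7] ### => #  t=0,i=0
  [6] ##. => .  t=0,i=1
  [5] #.# => .  t=0,i=2
  [4] #.. => #  t=1,i=1
  [3] .## => .  t=0,i=3
  [2] .#. => #  t=1,i=4
  [1] ..# => .  t=1,i=3
  [0] ... => #  t=1,i=2
  bits 10010101 = 149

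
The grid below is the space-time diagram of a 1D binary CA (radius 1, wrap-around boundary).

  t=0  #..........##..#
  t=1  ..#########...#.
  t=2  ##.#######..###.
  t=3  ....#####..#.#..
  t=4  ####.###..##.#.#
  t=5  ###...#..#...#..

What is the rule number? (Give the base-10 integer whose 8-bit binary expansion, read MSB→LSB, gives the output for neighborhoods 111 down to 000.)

135

  nb ###: next=#  (t=1,i=3, bit7=1)
  nb ##.: next=.  (t=0,i=0, bit6=0)
  nb #.#: next=.  (t=2,i=2, bit5=0)
  nb #..: next=.  (t=0,i=1, bit4=0)
  nb .##: next=.  (t=0,i=11, bit3=0)
  nb .#.: next=#  (t=1,i=14, bit2=1)
  nb ..#: next=#  (t=0,i=10, bit1=1)
  nb ...: next=#  (t=0,i=2, bit0=1)
  bits 10000111 = 135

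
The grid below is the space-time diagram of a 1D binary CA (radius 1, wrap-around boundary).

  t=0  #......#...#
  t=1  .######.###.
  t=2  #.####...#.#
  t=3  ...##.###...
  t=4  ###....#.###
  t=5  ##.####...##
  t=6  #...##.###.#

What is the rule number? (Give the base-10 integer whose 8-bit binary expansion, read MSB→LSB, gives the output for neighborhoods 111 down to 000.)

  ### -> #   bit 7 = 1  t=1,i=2
  ##. -> .   bit 6 = 0  t=0,i=0
  #.# -> .   bit 5 = 0  t=1,i=7
  #.. -> #   bit 4 = 1  t=0,i=1
  .## -> .   bit 3 = 0  t=0,i=11
  .#. -> .   bit 2 = 0  t=0,i=7
  ..# -> #   bit 1 = 1  t=0,i=6
  ... -> #   bit 0 = 1  t=0,i=2
  bits 10010011 = 147

147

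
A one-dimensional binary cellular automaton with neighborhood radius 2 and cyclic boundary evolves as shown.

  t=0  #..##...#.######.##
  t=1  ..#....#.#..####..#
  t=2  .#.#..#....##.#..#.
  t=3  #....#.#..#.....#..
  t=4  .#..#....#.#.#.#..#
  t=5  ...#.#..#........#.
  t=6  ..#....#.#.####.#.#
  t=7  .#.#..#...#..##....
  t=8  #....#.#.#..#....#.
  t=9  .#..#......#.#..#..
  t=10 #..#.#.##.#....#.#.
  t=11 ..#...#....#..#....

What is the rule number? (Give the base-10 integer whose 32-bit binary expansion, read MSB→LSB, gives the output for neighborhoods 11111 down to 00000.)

  [31] ##### => #  t=0,i=12
  [30] ####. => #  t=0,i=14
  [29] ###.# => #  t=0,i=15
  [28] ###.. => .  t=0,i=0
  [27] ##.## => .  t=0,i=16
  [26] ##.#. => .  t=2,i=13
  [25] ##..# => .  t=0,i=1
  [24] ##... => .  t=0,i=5
  [23] #.### => .  t=0,i=10
  [22] #.##. => .  t=10,i=7
  [21] #.#.# => .  t=4,i=11
  [20] #.#.. => .  t=1,i=9
  [19] #..## => #  t=0,i=2
  [18] #..#. => #  t=1,i=1
  [17] #...# => .  t=0,i=6
  [16] #.... => .  t=1,i=4
  [15] .#### => .  t=0,i=11
  [14] .###. => #  t=0,i=18
  [13] .##.# => .  t=2,i=12
  [12] .##.. => .  t=0,i=4
  [11] .#.## => #  t=0,i=9
  [10] .#.#. => .  t=1,i=8
  [9] .#..# => .  t=1,i=0
  [8] .#... => #  t=1,i=3
  [7] ..### => #  t=1,i=12
  [6] ..##. => .  t=0,i=3
  [5] ..#.# => .  t=0,i=8
  [4] ..#.. => .  t=1,i=2
  [3] ...## => #  t=2,i=10
  [2] ...#. => #  t=0,i=7
  [1] ....# => .  t=1,i=5
  [0] ..... => #  t=3,i=13
  bits 11100000000011000100100110001101 = 3758901645

3758901645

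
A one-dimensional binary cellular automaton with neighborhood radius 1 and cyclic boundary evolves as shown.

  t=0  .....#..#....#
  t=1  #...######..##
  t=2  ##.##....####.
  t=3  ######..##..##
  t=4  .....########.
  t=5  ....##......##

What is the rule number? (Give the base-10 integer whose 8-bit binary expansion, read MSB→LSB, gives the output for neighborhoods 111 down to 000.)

126

  ### -> .   bit 7 = 0  t=1,i=5
  ##. -> #   bit 6 = 1  t=1,i=0
  #.# -> #   bit 5 = 1  t=2,i=2
  #.. -> #   bit 4 = 1  t=0,i=0
  .## -> #   bit 3 = 1  t=1,i=4
  .#. -> #   bit 2 = 1  t=0,i=5
  ..# -> #   bit 1 = 1  t=0,i=4
  ... -> .   bit 0 = 0  t=0,i=1
  bits 01111110 = 126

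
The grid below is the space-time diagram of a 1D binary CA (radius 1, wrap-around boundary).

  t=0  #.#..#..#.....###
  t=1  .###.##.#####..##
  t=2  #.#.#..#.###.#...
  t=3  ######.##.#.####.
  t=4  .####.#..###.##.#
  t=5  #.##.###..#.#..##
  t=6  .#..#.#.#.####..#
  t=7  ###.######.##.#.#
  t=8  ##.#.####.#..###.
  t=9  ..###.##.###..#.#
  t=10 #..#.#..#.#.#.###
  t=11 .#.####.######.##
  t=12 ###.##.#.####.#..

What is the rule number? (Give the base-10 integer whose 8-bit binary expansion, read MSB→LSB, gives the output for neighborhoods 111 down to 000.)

  [7] ### => #  t=0,i=15
  [6] ##. => .  t=0,i=0
  [5] #.# => #  t=0,i=1
  [4] #.. => #  t=0,i=3
  [3] .## => .  t=0,i=14
  [2] .#. => #  t=0,i=2
  [1] ..# => .  t=0,i=4
  [0] ... => #  t=0,i=10
  bits 10110101 = 181

181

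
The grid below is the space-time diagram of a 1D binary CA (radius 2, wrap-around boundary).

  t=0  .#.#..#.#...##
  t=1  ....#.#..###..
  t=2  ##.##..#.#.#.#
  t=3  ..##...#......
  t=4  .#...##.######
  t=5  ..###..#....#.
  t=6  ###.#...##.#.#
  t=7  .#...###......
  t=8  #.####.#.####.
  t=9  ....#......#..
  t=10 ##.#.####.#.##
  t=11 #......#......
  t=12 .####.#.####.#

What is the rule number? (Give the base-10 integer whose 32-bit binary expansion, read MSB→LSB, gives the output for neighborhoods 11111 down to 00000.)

  [31] ##### => .  t=4,i=10
  [30] ####. => #  t=4,i=12
  [29] ###.# => .  t=2,i=1
  [28] ###.. => #  t=1,i=11
  [27] ##.## => #  t=2,i=2
  [26] ##.#. => .  t=0,i=0
  [25] ##..# => .  t=2,i=5
  [24] ##... => .  t=1,i=12
  [23] #.### => .  t=2,i=13
  [22] #.##. => #  t=2,i=3
  [21] #.#.# => .  t=0,i=1
  [20] #.#.. => .  t=0,i=3
  [19] #..## => .  t=1,i=8
  [18] #..#. => .  t=0,i=5
  [17] #...# => #  t=0,i=10
  [16] #.... => #  t=1,i=13
  [15] .#### => .  t=4,i=9
  [14] .###. => .  t=1,i=10
  [13] .##.# => .  t=0,i=13
  [12] .##.. => .  t=2,i=4
  [11] .#.## => .  t=2,i=12
  [10] .#.#. => .  t=0,i=2
  [9] .#..# => #  t=0,i=4
  [8] .#... => #  t=0,i=9
  [7] ..### => #  t=1,i=9
  [6] ..##. => .  t=0,i=12
  [5] ..#.# => #  t=0,i=6
  [4] ..#.. => .  t=3,i=7
  [3] ...## => #  t=0,i=11
  [2] ...#. => #  t=1,i=3
  [1] ....# => .  t=1,i=2
  [0] ..... => #  t=1,i=0
  bits 01011000010000110000001110101101 = 1480786861

1480786861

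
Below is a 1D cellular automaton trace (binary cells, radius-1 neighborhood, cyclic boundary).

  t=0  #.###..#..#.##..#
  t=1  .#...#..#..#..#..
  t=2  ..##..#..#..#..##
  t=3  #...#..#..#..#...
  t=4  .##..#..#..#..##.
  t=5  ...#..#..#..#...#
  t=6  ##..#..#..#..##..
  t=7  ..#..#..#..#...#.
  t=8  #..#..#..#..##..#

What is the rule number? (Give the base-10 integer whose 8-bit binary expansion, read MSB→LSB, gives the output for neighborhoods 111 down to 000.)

49

  ### -> .   bit 7 = 0  t=0,i=3
  ##. -> .   bit 6 = 0  t=0,i=0
  #.# -> #   bit 5 = 1  t=0,i=1
  #.. -> #   bit 4 = 1  t=0,i=5
  .## -> .   bit 3 = 0  t=0,i=2
  .#. -> .   bit 2 = 0  t=0,i=7
  ..# -> .   bit 1 = 0  t=0,i=6
  ... -> #   bit 0 = 1  t=1,i=3
  bits 00110001 = 49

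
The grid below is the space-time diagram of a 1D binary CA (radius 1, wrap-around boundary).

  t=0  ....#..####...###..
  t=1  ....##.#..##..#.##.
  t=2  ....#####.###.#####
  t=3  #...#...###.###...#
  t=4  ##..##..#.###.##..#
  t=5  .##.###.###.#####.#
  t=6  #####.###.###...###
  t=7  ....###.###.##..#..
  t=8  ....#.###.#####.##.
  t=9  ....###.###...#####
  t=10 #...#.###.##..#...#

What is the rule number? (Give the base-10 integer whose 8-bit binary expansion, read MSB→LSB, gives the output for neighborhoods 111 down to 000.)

  ### -> .   bit 7 = 0  t=0,i=8
  ##. -> #   bit 6 = 1  t=0,i=10
  #.# -> #   bit 5 = 1  t=1,i=6
  #.. -> #   bit 4 = 1  t=0,i=5
  .## -> #   bit 3 = 1  t=0,i=7
  .#. -> #   bit 2 = 1  t=0,i=4
  ..# -> .   bit 1 = 0  t=0,i=3
  ... -> .   bit 0 = 0  t=0,i=0
  bits 01111100 = 124

124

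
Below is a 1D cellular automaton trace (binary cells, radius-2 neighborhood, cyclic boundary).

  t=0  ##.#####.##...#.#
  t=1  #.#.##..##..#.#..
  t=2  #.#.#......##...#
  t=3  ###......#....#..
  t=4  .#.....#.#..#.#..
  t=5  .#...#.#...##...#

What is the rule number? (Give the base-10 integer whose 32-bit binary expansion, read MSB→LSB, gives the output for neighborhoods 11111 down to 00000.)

  [31] ##### => #  t=0,i=5
  [30] ####. => .  t=0,i=6
  [29] ###.# => .  t=0,i=1
  [28] ###.. => .  t=3,i=2
  [27] ##.## => #  t=0,i=2
  [26] ##.#. => #  t=2,i=1
  [25] ##..# => .  t=1,i=6
  [24] ##... => .  t=0,i=11
  [23] #.### => .  t=0,i=3
  [22] #.##. => #  t=0,i=9
  [21] #.#.# => #  t=1,i=2
  [20] #.#.. => .  t=1,i=14
  [19] #..## => .  t=1,i=7
  [18] #..#. => #  t=1,i=11
  [17] #...# => #  t=0,i=12
  [16] #.... => .  t=2,i=6
  [15] .#### => #  t=0,i=4
  [14] .###. => #  t=0,i=0
  [13] .##.# => #  t=2,i=0
  [12] .##.. => .  t=0,i=10
  [11] .#.## => .  t=0,i=15
  [10] .#.#. => .  t=1,i=1
  [9] .#..# => .  t=1,i=15
  [8] .#... => .  t=2,i=5
  [7] ..### => .  t=3,i=0
  [6] ..##. => .  t=1,i=8
  [5] ..#.# => #  t=0,i=14
  [4] ..#.. => #  t=3,i=9
  [3] ...## => .  t=2,i=10
  [2] ...#. => .  t=0,i=13
  [1] ....# => #  t=2,i=9
  [0] ..... => .  t=2,i=7
  bits 10001100011001101110000000110010 = 2355552306

2355552306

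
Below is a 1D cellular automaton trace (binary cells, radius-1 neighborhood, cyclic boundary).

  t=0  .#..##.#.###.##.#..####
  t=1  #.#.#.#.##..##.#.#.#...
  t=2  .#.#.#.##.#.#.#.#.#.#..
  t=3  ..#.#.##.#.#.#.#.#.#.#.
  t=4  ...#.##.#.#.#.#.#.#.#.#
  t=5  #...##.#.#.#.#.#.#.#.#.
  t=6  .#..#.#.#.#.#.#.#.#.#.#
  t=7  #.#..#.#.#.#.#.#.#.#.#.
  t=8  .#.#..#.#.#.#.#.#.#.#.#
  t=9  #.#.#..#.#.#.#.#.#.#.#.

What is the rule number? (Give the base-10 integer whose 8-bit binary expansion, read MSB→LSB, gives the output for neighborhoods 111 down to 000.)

56

  nb ###: next=.  (t=0,i=10, bit7=0)
  nb ##.: next=.  (t=0,i=5, bit6=0)
  nb #.#: next=#  (t=0,i=0, bit5=1)
  nb #..: next=#  (t=0,i=2, bit4=1)
  nb .##: next=#  (t=0,i=4, bit3=1)
  nb .#.: next=.  (t=0,i=1, bit2=0)
  nb ..#: next=.  (t=0,i=3, bit1=0)
  nb ...: next=.  (t=1,i=21, bit0=0)
  bits 00111000 = 56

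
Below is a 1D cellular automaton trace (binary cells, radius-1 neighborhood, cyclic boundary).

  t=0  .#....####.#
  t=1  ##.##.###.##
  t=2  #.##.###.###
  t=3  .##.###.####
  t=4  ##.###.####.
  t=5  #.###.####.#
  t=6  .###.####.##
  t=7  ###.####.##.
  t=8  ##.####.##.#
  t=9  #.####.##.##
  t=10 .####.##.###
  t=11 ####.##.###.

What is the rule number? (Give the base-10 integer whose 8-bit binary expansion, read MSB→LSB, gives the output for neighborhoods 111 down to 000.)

  [7] ### => #  t=0,i=7
  [6] ##. => .  t=0,i=9
  [5] #.# => #  t=0,i=0
  [4] #.. => .  t=0,i=2
  [3] .## => #  t=0,i=6
  [2] .#. => #  t=0,i=1
  [1] ..# => .  t=0,i=5
  [0] ... => #  t=0,i=3
  bits 10101101 = 173

173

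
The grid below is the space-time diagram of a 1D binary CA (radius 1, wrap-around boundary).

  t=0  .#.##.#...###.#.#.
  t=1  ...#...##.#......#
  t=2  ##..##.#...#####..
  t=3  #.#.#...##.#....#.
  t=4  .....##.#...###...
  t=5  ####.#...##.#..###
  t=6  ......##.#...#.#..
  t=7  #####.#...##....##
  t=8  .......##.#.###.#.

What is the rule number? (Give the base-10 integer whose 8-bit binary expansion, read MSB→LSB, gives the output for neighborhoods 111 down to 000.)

  ###|.  b7=0 t=0,i=11
  ##.|.  b6=0 t=0,i=4
  #.#|.  b5=0 t=0,i=2
  #..|#  b4=1 t=0,i=7
  .##|#  b3=1 t=0,i=3
  .#.|.  b2=0 t=0,i=1
  ..#|.  b1=0 t=0,i=0
  ...|#  b0=1 t=0,i=8
  bits 00011001 = 25

25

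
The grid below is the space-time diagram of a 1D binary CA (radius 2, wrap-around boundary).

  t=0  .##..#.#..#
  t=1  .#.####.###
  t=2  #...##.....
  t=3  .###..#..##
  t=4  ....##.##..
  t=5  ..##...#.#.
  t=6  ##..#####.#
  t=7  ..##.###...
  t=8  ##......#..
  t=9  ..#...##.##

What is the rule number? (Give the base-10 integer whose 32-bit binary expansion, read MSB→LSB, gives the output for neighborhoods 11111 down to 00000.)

  #####|#  b31=1 t=6,i=6
  ####.|#  b30=1 t=1,i=5
  ###.#|.  b29=0 t=1,i=6
  ###..|.  b28=0 t=3,i=3
  ##.##|.  b27=0 t=1,i=7
  ##.#.|#  b26=1 t=1,i=0
  ##..#|#  b25=1 t=0,i=3
  ##...|#  b24=1 t=2,i=6
  #.###|.  b23=0 t=1,i=3
  #.##.|#  b22=1 t=0,i=1
  #.#.#|.  b21=0 t=1,i=1
  #.#..|.  b20=0 t=0,i=7
  #..##|#  b19=1 t=3,i=8
  #..#.|#  b18=1 t=0,i=4
  #...#|#  b17=1 t=2,i=2
  #....|.  b16=0 t=2,i=7
  .####|#  b15=1 t=1,i=4
  .###.|.  b14=0 t=1,i=9
  .##.#|.  b13=0 t=3,i=10
  .##..|.  b12=0 t=0,i=2
  .#.##|.  b11=0 t=0,i=0
  .#.#.|#  b10=1 t=0,i=6
  .#..#|#  b9=1 t=0,i=8
  .#...|#  b8=1 t=2,i=1
  ..###|.  b7=0 t=6,i=4
  ..##.|.  b6=0 t=2,i=4
  ..#.#|#  b5=1 t=0,i=5
  ..#..|.  b4=0 t=2,i=0
  ...##|#  b3=1 t=2,i=3
  ...#.|#  b2=1 t=2,i=10
  ....#|#  b1=1 t=2,i=9
  .....|.  b0=0 t=2,i=8
  bits 11000111010011101000011100101110 = 3343812398

3343812398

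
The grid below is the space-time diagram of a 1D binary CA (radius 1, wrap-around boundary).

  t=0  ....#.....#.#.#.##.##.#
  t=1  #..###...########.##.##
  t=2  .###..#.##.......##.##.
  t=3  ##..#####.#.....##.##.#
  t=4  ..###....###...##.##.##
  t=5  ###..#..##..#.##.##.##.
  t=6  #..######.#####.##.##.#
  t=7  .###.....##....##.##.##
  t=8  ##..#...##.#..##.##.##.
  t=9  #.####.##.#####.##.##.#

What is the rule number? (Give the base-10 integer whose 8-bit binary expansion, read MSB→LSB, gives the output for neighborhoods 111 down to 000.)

62

  [7] ### => .  t=1,i=4
  [6] ##. => .  t=0,i=17
  [5] #.# => #  t=0,i=11
  [4] #.. => #  t=0,i=0
  [3] .## => #  t=0,i=16
  [2] .#. => #  t=0,i=4
  [1] ..# => #  t=0,i=3
  [0] ... => .  t=0,i=1
  bits 00111110 = 62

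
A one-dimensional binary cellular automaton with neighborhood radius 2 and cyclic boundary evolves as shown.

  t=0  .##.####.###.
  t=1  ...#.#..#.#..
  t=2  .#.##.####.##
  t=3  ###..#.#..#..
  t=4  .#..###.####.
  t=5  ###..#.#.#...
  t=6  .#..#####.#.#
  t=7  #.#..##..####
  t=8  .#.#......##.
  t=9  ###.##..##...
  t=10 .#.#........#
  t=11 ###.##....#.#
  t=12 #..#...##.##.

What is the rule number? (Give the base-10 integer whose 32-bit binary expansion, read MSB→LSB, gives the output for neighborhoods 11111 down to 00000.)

  nb #####: next=#  (t=6,i=6, bit31=1)
  nb ####.: next=.  (t=0,i=6, bit30=0)
  nb ###.#: next=.  (t=0,i=7, bit29=0)
  nb ###..: next=.  (t=0,i=11, bit28=0)
  nb ##.##: next=#  (t=0,i=3, bit27=1)
  nb ##.#.: next=#  (t=2,i=0, bit26=1)
  nb ##..#: next=.  (t=0,i=12, bit25=0)
  nb ##...: next=.  (t=9,i=10, bit24=0)
  nb #.###: next=.  (t=0,i=4, bit23=0)
  nb #.##.: next=.  (t=2,i=3, bit22=0)
  nb #.#.#: next=#  (t=2,i=1, bit21=1)
  nb #.#..: next=.  (t=1,i=5, bit20=0)
  nb #..##: next=.  (t=0,i=0, bit19=0)
  nb #..#.: next=#  (t=1,i=7, bit18=1)
  nb #...#: next=.  (t=5,i=11, bit17=0)
  nb #....: next=#  (t=1,i=12, bit16=1)
  nb .####: next=#  (t=0,i=5, bit15=1)
  nb .###.: next=#  (t=0,i=10, bit14=1)
  nb .##.#: next=.  (t=0,i=2, bit13=0)
  nb .##..: next=.  (t=7,i=6, bit12=0)
  nb .#.##: next=#  (t=2,i=2, bit11=1)
  nb .#.#.: next=#  (t=1,i=4, bit10=1)
  nb .#..#: next=#  (t=1,i=6, bit9=1)
  nb .#...: next=#  (t=1,i=11, bit8=1)
  nb ..###: next=.  (t=3,i=0, bit7=0)
  nb ..##.: next=.  (t=0,i=1, bit6=0)
  nb ..#.#: next=#  (t=1,i=3, bit5=1)
  nb ..#..: next=#  (t=3,i=10, bit4=1)
  nb ...##: next=#  (t=5,i=12, bit3=1)
  nb ...#.: next=.  (t=1,i=2, bit2=0)
  nb ....#: next=#  (t=1,i=1, bit1=1)
  nb .....: next=.  (t=1,i=0, bit0=0)
  bits 10001100001001011100111100111010 = 2351288122

2351288122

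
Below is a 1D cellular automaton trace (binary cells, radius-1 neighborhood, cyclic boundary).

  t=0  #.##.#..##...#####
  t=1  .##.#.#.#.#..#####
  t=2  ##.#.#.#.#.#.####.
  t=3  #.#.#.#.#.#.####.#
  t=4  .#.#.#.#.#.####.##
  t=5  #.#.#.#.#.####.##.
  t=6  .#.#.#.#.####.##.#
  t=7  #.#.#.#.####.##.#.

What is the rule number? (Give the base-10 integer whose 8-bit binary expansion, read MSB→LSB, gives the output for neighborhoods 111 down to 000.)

184

  ### -> #   bit 7 = 1  t=0,i=14
  ##. -> .   bit 6 = 0  t=0,i=0
  #.# -> #   bit 5 = 1  t=0,i=1
  #.. -> #   bit 4 = 1  t=0,i=6
  .## -> #   bit 3 = 1  t=0,i=2
  .#. -> .   bit 2 = 0  t=0,i=5
  ..# -> .   bit 1 = 0  t=0,i=7
  ... -> .   bit 0 = 0  t=0,i=11
  bits 10111000 = 184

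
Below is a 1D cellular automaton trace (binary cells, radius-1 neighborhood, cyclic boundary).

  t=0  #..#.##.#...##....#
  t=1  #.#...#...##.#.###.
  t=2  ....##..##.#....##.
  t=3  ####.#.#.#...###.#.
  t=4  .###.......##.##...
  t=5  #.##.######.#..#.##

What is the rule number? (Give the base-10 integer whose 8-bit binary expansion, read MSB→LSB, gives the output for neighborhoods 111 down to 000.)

  nb ###: next=#  (t=1,i=16, bit7=1)
  nb ##.: next=#  (t=0,i=0, bit6=1)
  nb #.#: next=.  (t=0,i=4, bit5=0)
  nb #..: next=.  (t=0,i=1, bit4=0)
  nb .##: next=.  (t=0,i=5, bit3=0)
  nb .#.: next=.  (t=0,i=3, bit2=0)
  nb ..#: next=#  (t=0,i=2, bit1=1)
  nb ...: next=#  (t=0,i=10, bit0=1)
  bits 11000011 = 195

195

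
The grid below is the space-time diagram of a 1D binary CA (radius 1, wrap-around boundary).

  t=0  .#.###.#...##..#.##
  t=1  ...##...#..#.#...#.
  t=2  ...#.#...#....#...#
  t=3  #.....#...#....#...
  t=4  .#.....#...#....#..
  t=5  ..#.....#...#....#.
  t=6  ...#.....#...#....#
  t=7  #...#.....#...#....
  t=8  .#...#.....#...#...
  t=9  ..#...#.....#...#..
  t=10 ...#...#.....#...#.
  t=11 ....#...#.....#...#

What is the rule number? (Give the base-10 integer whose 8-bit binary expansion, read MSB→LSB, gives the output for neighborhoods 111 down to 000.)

  ### -> #   bit 7 = 1  t=0,i=4
  ##. -> .   bit 6 = 0  t=0,i=5
  #.# -> .   bit 5 = 0  t=0,i=0
  #.. -> #   bit 4 = 1  t=0,i=8
  .## -> #   bit 3 = 1  t=0,i=3
  .#. -> .   bit 2 = 0  t=0,i=1
  ..# -> .   bit 1 = 0  t=0,i=10
  ... -> .   bit 0 = 0  t=0,i=9
  bits 10011000 = 152

152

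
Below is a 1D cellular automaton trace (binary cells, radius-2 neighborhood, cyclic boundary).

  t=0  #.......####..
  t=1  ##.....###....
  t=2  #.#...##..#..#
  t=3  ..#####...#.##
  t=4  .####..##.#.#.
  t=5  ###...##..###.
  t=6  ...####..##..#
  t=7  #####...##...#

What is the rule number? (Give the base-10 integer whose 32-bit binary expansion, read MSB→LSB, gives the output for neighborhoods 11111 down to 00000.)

2306508280

  [31] ##### => #  t=3,i=4
  [30] ####. => .  t=0,i=10
  [29] ###.# => .  t=5,i=12
  [28] ###.. => .  t=0,i=11
  [27] ##.## => #  t=5,i=13
  [26] ##.#. => .  t=2,i=1
  [25] ##..# => .  t=0,i=12
  [24] ##... => #  t=1,i=2
  [23] #.### => .  t=5,i=0
  [22] #.##. => #  t=3,i=12
  [21] #.#.# => #  t=4,i=10
  [20] #.#.. => #  t=2,i=2
  [19] #..## => #  t=2,i=12
  [18] #..#. => .  t=0,i=13
  [17] #...# => #  t=2,i=4
  [16] #.... => .  t=0,i=2
  [15] .#### => #  t=0,i=9
  [14] .###. => .  t=1,i=8
  [13] .##.# => .  t=2,i=0
  [12] .##.. => .  t=1,i=1
  [11] .#.## => .  t=3,i=11
  [10] .#.#. => #  t=4,i=11
  [9] .#..# => .  t=2,i=11
  [8] .#... => #  t=0,i=1
  [7] ..### => #  t=0,i=8
  [6] ..##. => #  t=1,i=0
  [5] ..#.# => #  t=3,i=10
  [4] ..#.. => #  t=0,i=0
  [3] ...## => #  t=0,i=7
  [2] ...#. => .  t=3,i=9
  [1] ....# => .  t=0,i=6
  [0] ..... => .  t=0,i=3
  bits 10001001011110101000010111111000 = 2306508280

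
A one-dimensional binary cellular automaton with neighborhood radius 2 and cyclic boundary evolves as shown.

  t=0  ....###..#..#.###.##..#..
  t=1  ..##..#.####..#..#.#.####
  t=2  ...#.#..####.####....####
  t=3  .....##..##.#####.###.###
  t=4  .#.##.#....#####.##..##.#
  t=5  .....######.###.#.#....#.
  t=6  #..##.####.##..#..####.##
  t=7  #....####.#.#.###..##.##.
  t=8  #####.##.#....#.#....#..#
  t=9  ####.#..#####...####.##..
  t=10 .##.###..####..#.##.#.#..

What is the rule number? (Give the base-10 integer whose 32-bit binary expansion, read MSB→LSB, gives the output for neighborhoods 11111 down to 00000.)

3700790042

  [31] ##### => #  t=3,i=14
  [30] ####. => #  t=1,i=10
  [29] ###.# => .  t=0,i=16
  [28] ###.. => #  t=0,i=6
  [27] ##.## => #  t=0,i=17
  [26] ##.#. => #  t=4,i=5
  [25] ##..# => .  t=0,i=7
  [24] ##... => .  t=2,i=0
  [23] #.### => #  t=0,i=14
  [22] #.##. => .  t=0,i=18
  [21] #.#.# => .  t=1,i=19
  [20] #.#.. => #  t=2,i=5
  [19] #..## => .  t=1,i=1
  [18] #..#. => #  t=0,i=8
  [17] #...# => .  t=2,i=1
  [16] #.... => #  t=0,i=24
  [15] .#### => #  t=1,i=9
  [14] .###. => .  t=0,i=5
  [13] .##.# => .  t=3,i=10
  [12] .##.. => #  t=0,i=19
  [11] .#.## => .  t=0,i=13
  [10] .#.#. => .  t=1,i=18
  [9] .#..# => #  t=0,i=10
  [8] .#... => #  t=0,i=23
  [7] ..### => .  t=0,i=4
  [6] ..##. => .  t=1,i=2
  [5] ..#.# => .  t=0,i=12
  [4] ..#.. => #  t=0,i=9
  [3] ...## => #  t=0,i=3
  [2] ...#. => .  t=2,i=2
  [1] ....# => #  t=0,i=2
  [0] ..... => .  t=0,i=0
  bits 11011100100101011001001100011010 = 3700790042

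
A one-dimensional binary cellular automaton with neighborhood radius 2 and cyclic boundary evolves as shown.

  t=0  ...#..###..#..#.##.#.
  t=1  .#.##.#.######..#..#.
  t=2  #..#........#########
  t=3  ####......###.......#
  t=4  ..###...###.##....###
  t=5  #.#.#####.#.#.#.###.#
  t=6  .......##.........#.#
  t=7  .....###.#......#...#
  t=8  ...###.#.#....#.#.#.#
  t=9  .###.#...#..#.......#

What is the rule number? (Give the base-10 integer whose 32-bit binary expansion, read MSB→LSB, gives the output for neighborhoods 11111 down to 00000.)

1935016666

  [31] ##### => .  t=1,i=10
  [30] ####. => #  t=1,i=12
  [29] ###.# => #  t=4,i=10
  [28] ###.. => #  t=0,i=8
  [27] ##.## => .  t=4,i=11
  [26] ##.#. => .  t=0,i=18
  [25] ##..# => #  t=0,i=9
  [24] ##... => #  t=3,i=4
  [23] #.### => .  t=1,i=8
  [22] #.##. => #  t=0,i=16
  [21] #.#.# => .  t=1,i=6
  [20] #.#.. => #  t=0,i=19
  [19] #..## => .  t=0,i=5
  [18] #..#. => #  t=0,i=10
  [17] #...# => #  t=4,i=6
  [16] #.... => .  t=0,i=0
  [15] .#### => .  t=1,i=9
  [14] .###. => .  t=0,i=7
  [13] .##.# => .  t=0,i=17
  [12] .##.. => .  t=4,i=13
  [11] .#.## => .  t=0,i=15
  [10] .#.#. => .  t=5,i=11
  [9] .#..# => #  t=0,i=4
  [8] .#... => .  t=0,i=20
  [7] ..### => #  t=0,i=6
  [6] ..##. => #  t=6,i=7
  [5] ..#.# => .  t=0,i=14
  [4] ..#.. => #  t=0,i=3
  [3] ...## => #  t=2,i=11
  [2] ...#. => .  t=0,i=2
  [1] ....# => #  t=0,i=1
  [0] ..... => .  t=2,i=6
  bits 01110011010101100000001011011010 = 1935016666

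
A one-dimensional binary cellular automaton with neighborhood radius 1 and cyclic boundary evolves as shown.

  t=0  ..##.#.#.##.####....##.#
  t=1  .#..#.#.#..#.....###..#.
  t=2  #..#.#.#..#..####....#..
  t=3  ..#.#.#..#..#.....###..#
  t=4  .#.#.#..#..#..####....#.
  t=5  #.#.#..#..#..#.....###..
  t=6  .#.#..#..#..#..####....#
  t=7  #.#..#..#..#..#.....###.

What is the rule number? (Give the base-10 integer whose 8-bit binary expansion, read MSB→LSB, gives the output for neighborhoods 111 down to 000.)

  ###|.  b7=0 t=0,i=13
  ##.|.  b6=0 t=0,i=3
  #.#|#  b5=1 t=0,i=4
  #..|.  b4=0 t=0,i=0
  .##|.  b3=0 t=0,i=2
  .#.|.  b2=0 t=0,i=5
  ..#|#  b1=1 t=0,i=1
  ...|#  b0=1 t=0,i=17
  bits 00100011 = 35

35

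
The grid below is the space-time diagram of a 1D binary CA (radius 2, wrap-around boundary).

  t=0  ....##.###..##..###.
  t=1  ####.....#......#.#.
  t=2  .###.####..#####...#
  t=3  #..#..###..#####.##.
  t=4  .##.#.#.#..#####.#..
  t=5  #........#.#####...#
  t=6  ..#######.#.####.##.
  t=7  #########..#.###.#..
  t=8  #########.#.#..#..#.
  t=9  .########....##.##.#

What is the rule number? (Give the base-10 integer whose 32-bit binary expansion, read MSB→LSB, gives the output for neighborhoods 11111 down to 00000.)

4031220367

  ##### -> #   bit 31 = 1  t=2,i=13
  ####. -> #   bit 30 = 1  t=1,i=2
  ###.# -> #   bit 29 = 1  t=2,i=3
  ###.. -> #   bit 28 = 1  t=0,i=9
  ##.## -> .   bit 27 = 0  t=0,i=6
  ##.#. -> .   bit 26 = 0  t=3,i=19
  ##..# -> .   bit 25 = 0  t=0,i=10
  ##... -> .   bit 24 = 0  t=0,i=19
  #.### -> .   bit 23 = 0  t=0,i=7
  #.##. -> #   bit 22 = 1  t=3,i=17
  #.#.# -> .   bit 21 = 0  t=1,i=18
  #.#.. -> .   bit 20 = 0  t=3,i=0
  #..## -> .   bit 19 = 0  t=0,i=11
  #..#. -> #   bit 18 = 1  t=3,i=2
  #...# -> #   bit 17 = 1  t=2,i=17
  #.... -> #   bit 16 = 1  t=0,i=0
  .#### -> #   bit 15 = 1  t=1,i=1
  .###. -> .   bit 14 = 0  t=0,i=8
  .##.# -> .   bit 13 = 0  t=0,i=5
  .##.. -> .   bit 12 = 0  t=0,i=13
  .#.## -> #   bit 11 = 1  t=1,i=19
  .#.#. -> .   bit 10 = 0  t=1,i=17
  .#..# -> #   bit 9 = 1  t=3,i=1
  .#... -> .   bit 8 = 0  t=1,i=10
  ..### -> #   bit 7 = 1  t=0,i=16
  ..##. -> .   bit 6 = 0  t=0,i=4
  ..#.# -> .   bit 5 = 0  t=1,i=16
  ..#.. -> .   bit 4 = 0  t=1,i=9
  ...## -> #   bit 3 = 1  t=0,i=3
  ...#. -> #   bit 2 = 1  t=1,i=8
  ....# -> #   bit 1 = 1  t=0,i=2
  ..... -> #   bit 0 = 1  t=0,i=1
  bits 11110000010001111000101010001111 = 4031220367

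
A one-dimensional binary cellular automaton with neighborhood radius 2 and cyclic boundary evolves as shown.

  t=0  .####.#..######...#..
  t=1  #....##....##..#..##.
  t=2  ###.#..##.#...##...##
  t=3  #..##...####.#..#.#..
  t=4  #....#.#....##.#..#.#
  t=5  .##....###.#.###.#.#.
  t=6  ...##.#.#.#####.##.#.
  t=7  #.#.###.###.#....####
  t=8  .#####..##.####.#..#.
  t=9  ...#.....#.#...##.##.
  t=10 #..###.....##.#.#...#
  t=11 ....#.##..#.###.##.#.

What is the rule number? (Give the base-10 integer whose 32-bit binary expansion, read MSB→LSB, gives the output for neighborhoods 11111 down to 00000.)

  ##### -> #   bit 31 = 1  t=0,i=11
  ####. -> .   bit 30 = 0  t=0,i=3
  ###.# -> .   bit 29 = 0  t=0,i=4
  ###.. -> .   bit 28 = 0  t=0,i=14
  ##.## -> .   bit 27 = 0  t=6,i=15
  ##.#. -> #   bit 26 = 1  t=0,i=5
  ##..# -> .   bit 25 = 0  t=1,i=13
  ##... -> #   bit 24 = 1  t=0,i=15
  #.### -> #   bit 23 = 1  t=5,i=13
  #.##. -> .   bit 22 = 0  t=4,i=20
  #.#.# -> #   bit 21 = 1  t=5,i=11
  #.#.. -> #   bit 20 = 1  t=0,i=6
  #..## -> .   bit 19 = 0  t=0,i=8
  #..#. -> #   bit 18 = 1  t=1,i=14
  #...# -> .   bit 17 = 0  t=0,i=16
  #.... -> #   bit 16 = 1  t=1,i=2
  .#### -> .   bit 15 = 0  t=0,i=2
  .###. -> #   bit 14 = 1  t=5,i=8
  .##.# -> #   bit 13 = 1  t=1,i=19
  .##.. -> .   bit 12 = 0  t=1,i=6
  .#.## -> #   bit 11 = 1  t=4,i=19
  .#.#. -> .   bit 10 = 0  t=3,i=17
  .#..# -> .   bit 9 = 0  t=0,i=7
  .#... -> #   bit 8 = 1  t=0,i=19
  ..### -> .   bit 7 = 0  t=0,i=1
  ..##. -> .   bit 6 = 0  t=1,i=5
  ..#.# -> .   bit 5 = 0  t=3,i=16
  ..#.. -> #   bit 4 = 1  t=0,i=18
  ...## -> #   bit 3 = 1  t=0,i=0
  ...#. -> .   bit 2 = 0  t=0,i=17
  ....# -> .   bit 1 = 0  t=1,i=3
  ..... -> .   bit 0 = 0  t=9,i=6
  bits 10000101101101010110100100011000 = 2243258648

2243258648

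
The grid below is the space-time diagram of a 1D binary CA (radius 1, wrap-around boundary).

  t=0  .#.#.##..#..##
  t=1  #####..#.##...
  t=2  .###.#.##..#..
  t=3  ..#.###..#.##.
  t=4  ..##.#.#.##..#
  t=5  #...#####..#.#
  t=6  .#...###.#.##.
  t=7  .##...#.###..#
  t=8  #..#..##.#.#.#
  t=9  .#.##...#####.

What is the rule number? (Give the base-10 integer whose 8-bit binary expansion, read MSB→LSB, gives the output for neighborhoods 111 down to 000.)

180

  ### -> #   bit 7 = 1  t=1,i=1
  ##. -> .   bit 6 = 0  t=0,i=6
  #.# -> #   bit 5 = 1  t=0,i=0
  #.. -> #   bit 4 = 1  t=0,i=7
  .## -> .   bit 3 = 0  t=0,i=5
  .#. -> #   bit 2 = 1  t=0,i=1
  ..# -> .   bit 1 = 0  t=0,i=8
  ... -> .   bit 0 = 0  t=1,i=12
  bits 10110100 = 180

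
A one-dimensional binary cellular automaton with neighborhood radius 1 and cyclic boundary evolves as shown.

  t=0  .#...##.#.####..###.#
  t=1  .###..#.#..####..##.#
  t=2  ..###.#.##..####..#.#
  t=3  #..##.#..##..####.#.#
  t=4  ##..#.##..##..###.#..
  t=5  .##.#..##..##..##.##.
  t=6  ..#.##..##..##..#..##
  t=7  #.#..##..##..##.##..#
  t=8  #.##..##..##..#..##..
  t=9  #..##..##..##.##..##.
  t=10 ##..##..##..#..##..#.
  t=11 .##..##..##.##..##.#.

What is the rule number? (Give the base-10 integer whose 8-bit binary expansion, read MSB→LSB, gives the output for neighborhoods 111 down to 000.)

213

  [7] ### => #  t=0,i=11
  [6] ##. => #  t=0,i=6
  [5] #.# => .  t=0,i=0
  [4] #.. => #  t=0,i=2
  [3] .## => .  t=0,i=5
  [2] .#. => #  t=0,i=1
  [1] ..# => .  t=0,i=4
  [0] ... => #  t=0,i=3
  bits 11010101 = 213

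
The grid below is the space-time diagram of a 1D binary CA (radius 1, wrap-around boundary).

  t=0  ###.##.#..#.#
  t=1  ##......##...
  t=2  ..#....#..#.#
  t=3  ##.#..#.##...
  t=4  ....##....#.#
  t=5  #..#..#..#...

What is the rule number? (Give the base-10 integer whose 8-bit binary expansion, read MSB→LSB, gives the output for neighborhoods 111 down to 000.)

  ###|#  b7=1 t=0,i=0
  ##.|.  b6=0 t=0,i=2
  #.#|.  b5=0 t=0,i=3
  #..|#  b4=1 t=0,i=8
  .##|.  b3=0 t=0,i=4
  .#.|.  b2=0 t=0,i=7
  ..#|#  b1=1 t=0,i=9
  ...|.  b0=0 t=1,i=3
  bits 10010010 = 146

146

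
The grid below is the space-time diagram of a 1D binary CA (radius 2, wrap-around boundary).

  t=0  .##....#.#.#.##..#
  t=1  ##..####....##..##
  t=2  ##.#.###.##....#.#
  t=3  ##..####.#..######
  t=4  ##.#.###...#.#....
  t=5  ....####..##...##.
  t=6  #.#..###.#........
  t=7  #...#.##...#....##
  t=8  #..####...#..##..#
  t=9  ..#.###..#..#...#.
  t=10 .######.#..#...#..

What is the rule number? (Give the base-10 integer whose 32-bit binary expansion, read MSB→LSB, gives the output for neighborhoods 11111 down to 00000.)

  #####|.  b31=0 t=3,i=14
  ####.|#  b30=1 t=1,i=0
  ###.#|#  b29=1 t=2,i=1
  ###..|#  b28=1 t=1,i=1
  ##.##|.  b27=0 t=2,i=8
  ##.#.|.  b26=0 t=2,i=2
  ##..#|.  b25=0 t=0,i=15
  ##...|.  b24=0 t=0,i=3
  #.###|#  b23=1 t=2,i=5
  #.##.|#  b22=1 t=0,i=1
  #.#.#|.  b21=0 t=0,i=9
  #.#..|.  b20=0 t=3,i=9
  #..##|#  b19=1 t=1,i=3
  #..#.|#  b18=1 t=0,i=16
  #...#|.  b17=0 t=4,i=9
  #....|#  b16=1 t=0,i=4
  .####|#  b15=1 t=1,i=5
  .###.|#  b14=1 t=2,i=0
  .##.#|.  b13=0 t=4,i=1
  .##..|.  b12=0 t=0,i=2
  .#.##|#  b11=1 t=0,i=0
  .#.#.|.  b10=0 t=0,i=8
  .#..#|.  b9=0 t=3,i=10
  .#...|.  b8=0 t=4,i=14
  ..###|.  b7=0 t=1,i=4
  ..##.|.  b6=0 t=1,i=12
  ..#.#|#  b5=1 t=0,i=7
  ..#..|.  b4=0 t=7,i=11
  ...##|.  b3=0 t=1,i=11
  ...#.|#  b2=1 t=0,i=6
  ....#|#  b1=1 t=0,i=5
  .....|.  b0=0 t=5,i=1
  bits 01110000110011011100100000100110 = 1892534310

1892534310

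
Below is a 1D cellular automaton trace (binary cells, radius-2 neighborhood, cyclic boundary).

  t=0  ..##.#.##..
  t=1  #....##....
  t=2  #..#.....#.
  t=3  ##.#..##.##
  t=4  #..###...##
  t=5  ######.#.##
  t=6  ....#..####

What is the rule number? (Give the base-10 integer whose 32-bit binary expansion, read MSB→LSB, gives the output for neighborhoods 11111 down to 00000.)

1387974323

  ##### -> .   bit 31 = 0  t=5,i=0
  ####. -> #   bit 30 = 1  t=3,i=0
  ###.# -> .   bit 29 = 0  t=3,i=1
  ###.. -> #   bit 28 = 1  t=4,i=0
  ##.## -> .   bit 27 = 0  t=3,i=8
  ##.#. -> .   bit 26 = 0  t=0,i=4
  ##..# -> #   bit 25 = 1  t=4,i=1
  ##... -> .   bit 24 = 0  t=0,i=9
  #.### -> #   bit 23 = 1  t=3,i=9
  #.##. -> .   bit 22 = 0  t=0,i=7
  #.#.# -> #   bit 21 = 1  t=0,i=5
  #.#.. -> #   bit 20 = 1  t=2,i=0
  #..## -> #   bit 19 = 1  t=3,i=5
  #..#. -> .   bit 18 = 0  t=2,i=2
  #...# -> #   bit 17 = 1  t=4,i=7
  #.... -> .   bit 16 = 0  t=0,i=10
  .#### -> #   bit 15 = 1  t=3,i=10
  .###. -> #   bit 14 = 1  t=4,i=4
  .##.# -> .   bit 13 = 0  t=0,i=3
  .##.. -> .   bit 12 = 0  t=0,i=8
  .#.## -> #   bit 11 = 1  t=0,i=6
  .#.#. -> #   bit 10 = 1  t=2,i=10
  .#..# -> #   bit 9 = 1  t=2,i=1
  .#... -> .   bit 8 = 0  t=1,i=1
  ..### -> #   bit 7 = 1  t=4,i=3
  ..##. -> .   bit 6 = 0  t=0,i=2
  ..#.# -> #   bit 5 = 1  t=2,i=9
  ..#.. -> #   bit 4 = 1  t=1,i=0
  ...## -> .   bit 3 = 0  t=0,i=1
  ...#. -> .   bit 2 = 0  t=1,i=10
  ....# -> #   bit 1 = 1  t=0,i=0
  ..... -> #   bit 0 = 1  t=2,i=6
  bits 01010010101110101100111010110011 = 1387974323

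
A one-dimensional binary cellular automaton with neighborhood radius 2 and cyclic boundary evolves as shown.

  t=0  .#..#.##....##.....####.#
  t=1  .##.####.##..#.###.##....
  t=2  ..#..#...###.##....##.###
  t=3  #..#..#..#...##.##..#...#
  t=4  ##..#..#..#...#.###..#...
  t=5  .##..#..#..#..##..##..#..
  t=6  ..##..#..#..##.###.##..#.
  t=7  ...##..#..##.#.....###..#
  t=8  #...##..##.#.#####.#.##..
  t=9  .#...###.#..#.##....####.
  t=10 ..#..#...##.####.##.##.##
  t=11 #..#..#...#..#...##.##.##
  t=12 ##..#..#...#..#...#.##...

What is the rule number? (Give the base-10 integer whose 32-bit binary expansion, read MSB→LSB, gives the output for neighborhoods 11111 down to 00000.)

2455354275

  #####|#  b31=1 t=8,i=15
  ####.|.  b30=0 t=0,i=21
  ###.#|.  b29=0 t=0,i=22
  ###..|#  b28=1 t=2,i=24
  ##.##|.  b27=0 t=1,i=3
  ##.#.|.  b26=0 t=0,i=23
  ##..#|#  b25=1 t=1,i=11
  ##...|.  b24=0 t=0,i=8
  #.###|.  b23=0 t=1,i=4
  #.##.|#  b22=1 t=0,i=6
  #.#.#|.  b21=0 t=0,i=24
  #.#..|#  b20=1 t=0,i=1
  #..##|#  b19=1 t=5,i=13
  #..#.|.  b18=0 t=0,i=3
  #...#|.  b17=0 t=2,i=7
  #....|#  b16=1 t=0,i=9
  .####|#  b15=1 t=0,i=20
  .###.|.  b14=0 t=1,i=16
  .##.#|#  b13=1 t=1,i=2
  .##..|#  b12=1 t=0,i=7
  .#.##|#  b11=1 t=0,i=5
  .#.#.|.  b10=0 t=0,i=0
  .#..#|#  b9=1 t=0,i=2
  .#...|#  b8=1 t=2,i=6
  ..###|#  b7=1 t=0,i=19
  ..##.|.  b6=0 t=0,i=12
  ..#.#|#  b5=1 t=0,i=4
  ..#..|.  b4=0 t=2,i=2
  ...##|.  b3=0 t=0,i=11
  ...#.|.  b2=0 t=4,i=13
  ....#|#  b1=1 t=0,i=10
  .....|#  b0=1 t=0,i=16
  bits 10010010010110011011101110100011 = 2455354275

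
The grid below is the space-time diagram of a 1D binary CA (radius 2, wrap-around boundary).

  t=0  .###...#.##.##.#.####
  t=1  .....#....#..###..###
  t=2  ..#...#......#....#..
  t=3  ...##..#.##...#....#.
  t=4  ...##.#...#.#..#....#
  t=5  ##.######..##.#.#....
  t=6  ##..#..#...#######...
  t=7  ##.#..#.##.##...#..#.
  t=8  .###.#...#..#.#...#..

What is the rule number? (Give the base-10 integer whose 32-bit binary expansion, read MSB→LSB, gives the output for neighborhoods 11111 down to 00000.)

  [31] ##### => .  t=5,i=5
  [30] ####. => #  t=0,i=19
  [29] ###.# => #  t=0,i=20
  [28] ###.. => .  t=0,i=3
  [27] ##.## => .  t=0,i=0
  [26] ##.#. => #  t=0,i=14
  [25] ##..# => .  t=1,i=16
  [24] ##... => .  t=0,i=4
  [23] #.### => .  t=0,i=1
  [22] #.##. => .  t=0,i=9
  [21] #.#.# => #  t=0,i=15
  [20] #.#.. => #  t=4,i=6
  [19] #..## => .  t=1,i=12
  [18] #..#. => #  t=3,i=6
  [17] #...# => #  t=0,i=5
  [16] #.... => .  t=1,i=1
  [15] .#### => #  t=0,i=18
  [14] .###. => .  t=0,i=2
  [13] .##.# => #  t=0,i=10
  [12] .##.. => #  t=3,i=4
  [11] .#.## => .  t=0,i=8
  [10] .#.#. => #  t=4,i=11
  [9] .#..# => .  t=1,i=11
  [8] .#... => #  t=1,i=6
  [7] ..### => #  t=1,i=13
  [6] ..##. => #  t=3,i=3
  [5] ..#.# => .  t=0,i=7
  [4] ..#.. => .  t=1,i=5
  [3] ...## => .  t=3,i=2
  [2] ...#. => .  t=0,i=6
  [1] ....# => .  t=1,i=3
  [0] ..... => #  t=1,i=2
  bits 01100100001101101011010111000001 = 1681307073

1681307073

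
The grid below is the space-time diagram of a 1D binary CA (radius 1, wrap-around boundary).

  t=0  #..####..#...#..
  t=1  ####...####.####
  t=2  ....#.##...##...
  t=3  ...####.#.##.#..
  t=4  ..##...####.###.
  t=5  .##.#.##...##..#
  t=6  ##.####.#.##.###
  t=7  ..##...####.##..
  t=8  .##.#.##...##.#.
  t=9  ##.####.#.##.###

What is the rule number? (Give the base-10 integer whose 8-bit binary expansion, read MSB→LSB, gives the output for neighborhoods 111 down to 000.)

  nb ###: next=.  (t=0,i=4, bit7=0)
  nb ##.: next=.  (t=0,i=6, bit6=0)
  nb #.#: next=#  (t=1,i=11, bit5=1)
  nb #..: next=#  (t=0,i=1, bit4=1)
  nb .##: next=#  (t=0,i=3, bit3=1)
  nb .#.: next=#  (t=0,i=0, bit2=1)
  nb ..#: next=#  (t=0,i=2, bit1=1)
  nb ...: next=.  (t=0,i=11, bit0=0)
  bits 00111110 = 62

62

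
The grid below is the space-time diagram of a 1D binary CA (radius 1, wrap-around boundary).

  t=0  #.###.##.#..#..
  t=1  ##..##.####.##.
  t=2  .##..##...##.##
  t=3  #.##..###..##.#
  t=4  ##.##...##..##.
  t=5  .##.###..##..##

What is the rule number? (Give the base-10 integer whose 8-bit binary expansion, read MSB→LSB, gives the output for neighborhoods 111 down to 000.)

  ### -> .   bit 7 = 0  t=0,i=3
  ##. -> #   bit 6 = 1  t=0,i=4
  #.# -> #   bit 5 = 1  t=0,i=1
  #.. -> #   bit 4 = 1  t=0,i=10
  .## -> .   bit 3 = 0  t=0,i=2
  .#. -> #   bit 2 = 1  t=0,i=0
  ..# -> .   bit 1 = 0  t=0,i=11
  ... -> #   bit 0 = 1  t=2,i=8
  bits 01110101 = 117

117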